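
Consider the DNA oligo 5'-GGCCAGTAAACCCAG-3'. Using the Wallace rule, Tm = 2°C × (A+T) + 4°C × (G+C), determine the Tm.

G=4, T=1, C=5, A=5
So N_AT = 6 and N_GC = 9.
Tm = 2×6 + 4×9 = 48°C

48°C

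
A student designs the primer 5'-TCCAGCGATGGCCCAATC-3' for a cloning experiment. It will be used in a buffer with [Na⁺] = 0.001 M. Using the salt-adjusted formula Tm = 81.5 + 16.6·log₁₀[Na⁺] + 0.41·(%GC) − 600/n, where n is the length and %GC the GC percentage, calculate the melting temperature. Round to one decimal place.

Length n = 18. Base counts: A=4, T=3, C=7, G=4
G+C = 11, so %GC = 11/18 × 100 = 61.111%
Salt term: 16.6 × (-3) = -49.8
GC term: 0.41 × 61.111 = 25.056; length term: −600/18 = −33.333
Tm = 81.5 + (-49.8) + 25.056 − 33.333 = 23.423 → 23.4°C

23.4°C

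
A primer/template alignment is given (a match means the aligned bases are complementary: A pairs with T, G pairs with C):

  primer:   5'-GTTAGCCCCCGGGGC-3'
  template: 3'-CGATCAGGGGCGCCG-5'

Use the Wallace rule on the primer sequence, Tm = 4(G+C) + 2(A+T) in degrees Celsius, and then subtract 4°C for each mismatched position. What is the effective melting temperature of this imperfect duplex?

42°C

Primer base counts: A=1, T=2, G=6, C=6 → A+T=3, G+C=12
Perfect-match Tm = 2(3) + 4(12) = 6 + 48 = 54°C
Mismatches (positions where the bases are not complementary): 3 (at positions 2, 6, 12)
Effective Tm = 54 − 3×4 = 54 − 12 = 42°C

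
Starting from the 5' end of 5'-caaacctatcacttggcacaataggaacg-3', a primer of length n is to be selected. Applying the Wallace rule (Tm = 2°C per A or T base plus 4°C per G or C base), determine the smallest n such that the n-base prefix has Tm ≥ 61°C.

n = 22

First 21 bases: CAAACCTATCACTTGGCACAA → Tm = 60°C (< 61°C)
First 22 bases: CAAACCTATCACTTGGCACAAT → Tm = 62°C (≥ 61°C)
Since every base adds ≥2°C, Tm only increases with n, so the threshold is first crossed at n = 22.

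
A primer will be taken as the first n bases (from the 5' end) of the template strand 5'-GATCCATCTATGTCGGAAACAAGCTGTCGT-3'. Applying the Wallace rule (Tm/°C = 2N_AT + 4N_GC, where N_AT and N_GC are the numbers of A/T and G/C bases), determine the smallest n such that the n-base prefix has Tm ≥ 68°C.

First 23 bases: GATCCATCTATGTCGGAAACAAG → Tm = 66°C (< 68°C)
First 24 bases: GATCCATCTATGTCGGAAACAAGC → Tm = 70°C (≥ 68°C)
Each additional base adds 2°C (A/T) or 4°C (G/C), so Tm is non-decreasing in n; n = 24 is the first length to reach 68°C.

n = 24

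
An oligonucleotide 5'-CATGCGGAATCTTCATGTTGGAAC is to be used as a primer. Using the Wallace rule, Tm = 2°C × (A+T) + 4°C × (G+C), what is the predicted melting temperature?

Base counts: G=6, A=6, C=5, T=7
AT pairs contribute 13, GC pairs contribute 11.
Tm = 4·11 + 2·13 = 44 + 26 = 70°C

70°C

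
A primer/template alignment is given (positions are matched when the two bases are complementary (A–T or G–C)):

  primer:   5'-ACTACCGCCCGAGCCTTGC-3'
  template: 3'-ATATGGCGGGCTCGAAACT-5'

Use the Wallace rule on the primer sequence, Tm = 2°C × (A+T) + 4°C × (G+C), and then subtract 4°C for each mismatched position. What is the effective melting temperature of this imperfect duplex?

48°C

Primer base counts: A=3, T=3, G=4, C=9 → A+T=6, G+C=13
Perfect-match Tm = 2(6) + 4(13) = 12 + 52 = 64°C
Mismatches (positions where the bases are not complementary): 4 (at positions 1, 2, 15, 19)
Effective Tm = 64 − 4×4 = 64 − 16 = 48°C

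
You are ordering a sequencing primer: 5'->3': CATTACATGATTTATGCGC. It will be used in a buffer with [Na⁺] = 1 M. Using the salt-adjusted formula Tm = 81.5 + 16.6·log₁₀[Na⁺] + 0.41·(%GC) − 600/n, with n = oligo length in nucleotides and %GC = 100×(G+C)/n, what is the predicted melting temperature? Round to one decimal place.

65.0°C

Length n = 19. Scanning the sequence gives C=4, A=5, G=3, T=7.
G+C = 7, so %GC = 7/19 × 100 = 36.842%
Salt term: 16.6 × (0) = 0
GC term: 0.41 × 36.842 = 15.105; length term: −600/19 = −31.579
Tm = 81.5 + (0) + 15.105 − 31.579 = 65.026 → 65.0°C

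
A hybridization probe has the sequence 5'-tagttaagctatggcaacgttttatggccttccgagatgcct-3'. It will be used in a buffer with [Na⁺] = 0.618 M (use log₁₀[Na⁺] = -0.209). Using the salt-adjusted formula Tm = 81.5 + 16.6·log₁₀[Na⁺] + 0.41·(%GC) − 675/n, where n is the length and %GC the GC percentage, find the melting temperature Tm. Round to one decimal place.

Length n = 42. Base counts: A=9, C=9, G=10, T=14
G+C = 19, so %GC = 19/42 × 100 = 45.238%
Salt term: 16.6 × (-0.209) = -3.469
GC term: 0.41 × 45.238 = 18.548; length term: −675/42 = −16.071
Tm = 81.5 + (-3.469) + 18.548 − 16.071 = 80.508 → 80.5°C

80.5°C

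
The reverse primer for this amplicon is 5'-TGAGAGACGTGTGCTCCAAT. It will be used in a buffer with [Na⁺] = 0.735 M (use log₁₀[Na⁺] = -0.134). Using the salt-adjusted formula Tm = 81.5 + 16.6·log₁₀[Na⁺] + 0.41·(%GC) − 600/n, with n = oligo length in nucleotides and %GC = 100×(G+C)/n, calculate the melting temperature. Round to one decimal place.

Length n = 20. Base counts: T=5, G=6, A=5, C=4
G+C = 10, so %GC = 10/20 × 100 = 50%
Salt term: 16.6 × (-0.134) = -2.224
GC term: 0.41 × 50 = 20.5; length term: −600/20 = −30
Tm = 81.5 + (-2.224) + 20.5 − 30 = 69.776 → 69.8°C

69.8°C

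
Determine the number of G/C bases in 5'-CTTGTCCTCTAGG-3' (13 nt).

7

Scanning the sequence gives T=5, C=4, G=3, A=1.
Total G or C: 3 + 4 = 7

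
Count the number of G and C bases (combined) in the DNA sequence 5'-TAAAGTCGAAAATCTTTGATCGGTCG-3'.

C=4, T=8, A=8, G=6
Total G or C: 6 + 4 = 10

10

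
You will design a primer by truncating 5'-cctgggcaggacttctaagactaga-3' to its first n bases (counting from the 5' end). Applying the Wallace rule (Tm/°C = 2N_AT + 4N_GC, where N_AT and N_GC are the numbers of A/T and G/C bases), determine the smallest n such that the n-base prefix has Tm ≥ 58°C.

First 18 bases: CCTGGGCAGGACTTCTAA → Tm = 56°C (< 58°C)
First 19 bases: CCTGGGCAGGACTTCTAAG → Tm = 60°C (≥ 58°C)
Each additional base adds 2°C (A/T) or 4°C (G/C), so Tm is non-decreasing in n; n = 19 is the first length to reach 58°C.

n = 19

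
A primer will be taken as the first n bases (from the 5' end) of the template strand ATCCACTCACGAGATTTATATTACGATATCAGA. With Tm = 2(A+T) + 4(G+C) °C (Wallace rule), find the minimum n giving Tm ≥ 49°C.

First 17 bases: ATCCACTCACGAGATTT → Tm = 48°C (< 49°C)
First 18 bases: ATCCACTCACGAGATTTA → Tm = 50°C (≥ 49°C)
Each additional base adds 2°C (A/T) or 4°C (G/C), so Tm is non-decreasing in n; n = 18 is the first length to reach 49°C.

n = 18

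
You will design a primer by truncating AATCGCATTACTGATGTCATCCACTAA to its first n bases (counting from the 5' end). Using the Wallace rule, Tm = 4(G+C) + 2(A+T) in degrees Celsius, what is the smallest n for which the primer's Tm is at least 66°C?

n = 24

First 23 bases: AATCGCATTACTGATGTCATCCA → Tm = 64°C (< 66°C)
First 24 bases: AATCGCATTACTGATGTCATCCAC → Tm = 68°C (≥ 66°C)
Since every base adds ≥2°C, Tm only increases with n, so the threshold is first crossed at n = 24.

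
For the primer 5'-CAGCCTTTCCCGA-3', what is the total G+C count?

C=6, T=3, A=2, G=2
G+C = 2 + 6 = 8

8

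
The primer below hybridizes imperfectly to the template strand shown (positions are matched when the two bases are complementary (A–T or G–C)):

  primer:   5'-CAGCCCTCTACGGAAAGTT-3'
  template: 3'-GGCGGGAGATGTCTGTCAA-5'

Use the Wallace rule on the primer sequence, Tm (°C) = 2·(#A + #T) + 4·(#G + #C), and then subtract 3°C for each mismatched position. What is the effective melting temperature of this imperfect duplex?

49°C

Primer base counts: A=5, T=4, G=4, C=6 → A+T=9, G+C=10
Perfect-match Tm = 2(9) + 4(10) = 18 + 40 = 58°C
Mismatches (positions where the bases are not complementary): 3 (at positions 2, 12, 15)
Effective Tm = 58 − 3×3 = 58 − 9 = 49°C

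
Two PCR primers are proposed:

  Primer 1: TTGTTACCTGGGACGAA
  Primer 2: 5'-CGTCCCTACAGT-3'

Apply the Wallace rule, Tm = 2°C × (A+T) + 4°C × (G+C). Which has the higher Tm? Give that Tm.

Primer 1: A+T=9, G+C=8 → Tm = 2(9)+4(8) = 50°C
Primer 2: A+T=5, G+C=7 → Tm = 2(5)+4(7) = 38°C
50°C vs 38°C → primer 1 is higher.

Primer 1, 50°C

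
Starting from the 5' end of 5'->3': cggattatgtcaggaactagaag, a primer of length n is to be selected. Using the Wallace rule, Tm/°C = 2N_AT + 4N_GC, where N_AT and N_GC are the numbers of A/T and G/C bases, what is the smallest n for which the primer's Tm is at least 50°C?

n = 17

First 16 bases: CGGATTATGTCAGGAA → Tm = 46°C (< 50°C)
First 17 bases: CGGATTATGTCAGGAAC → Tm = 50°C (≥ 50°C)
Since every base adds ≥2°C, Tm only increases with n, so the threshold is first crossed at n = 17.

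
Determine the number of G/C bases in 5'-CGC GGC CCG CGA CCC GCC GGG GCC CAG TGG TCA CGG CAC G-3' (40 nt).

34

Counting bases: T=2, C=18, G=16, A=4
G+C = 16 + 18 = 34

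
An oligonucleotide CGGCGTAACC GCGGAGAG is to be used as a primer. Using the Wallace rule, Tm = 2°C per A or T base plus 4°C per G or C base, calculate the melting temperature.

62°C

Counting bases: T=1, G=8, C=5, A=4
So N_AT = 5 and N_GC = 13.
Tm = 2(5) + 4(13) = 10 + 52 = 62°C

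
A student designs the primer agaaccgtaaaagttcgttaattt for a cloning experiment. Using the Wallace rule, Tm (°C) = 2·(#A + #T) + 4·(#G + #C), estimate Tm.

62°C

Base counts: C=3, A=9, T=8, G=4
A+T = 17, G+C = 7
Tm = 4·7 + 2·17 = 28 + 34 = 62°C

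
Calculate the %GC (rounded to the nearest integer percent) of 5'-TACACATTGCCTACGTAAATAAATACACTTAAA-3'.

27%

G=2, T=9, A=15, C=7
G+C = 2 + 7 = 9 out of 33 bases
%GC = 9/33 × 100 = 27.27% ≈ 27%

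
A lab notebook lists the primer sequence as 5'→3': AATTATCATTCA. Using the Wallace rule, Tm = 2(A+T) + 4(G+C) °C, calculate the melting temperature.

T=5, G=0, A=5, C=2
AT pairs contribute 10, GC pairs contribute 2.
Tm = 4·2 + 2·10 = 8 + 20 = 28°C

28°C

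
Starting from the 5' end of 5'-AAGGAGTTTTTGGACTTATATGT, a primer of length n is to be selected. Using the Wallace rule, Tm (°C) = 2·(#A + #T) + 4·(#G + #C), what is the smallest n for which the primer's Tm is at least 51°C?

First 19 bases: AAGGAGTTTTTGGACTTAT → Tm = 50°C (< 51°C)
First 20 bases: AAGGAGTTTTTGGACTTATA → Tm = 52°C (≥ 51°C)
Each additional base adds 2°C (A/T) or 4°C (G/C), so Tm is non-decreasing in n; n = 20 is the first length to reach 51°C.

n = 20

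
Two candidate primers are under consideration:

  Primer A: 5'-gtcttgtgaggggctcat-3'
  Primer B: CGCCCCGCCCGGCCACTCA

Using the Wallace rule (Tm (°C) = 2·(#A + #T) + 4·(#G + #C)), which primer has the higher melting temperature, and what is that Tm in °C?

Primer A: A+T=8, G+C=10 → Tm = 2(8)+4(10) = 56°C
Primer B: A+T=3, G+C=16 → Tm = 2(3)+4(16) = 70°C
56°C vs 70°C → primer B is higher.

Primer B, 70°C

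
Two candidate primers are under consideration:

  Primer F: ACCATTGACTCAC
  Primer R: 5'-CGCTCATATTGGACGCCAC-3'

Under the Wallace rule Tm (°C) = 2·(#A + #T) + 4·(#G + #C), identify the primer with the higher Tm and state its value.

Primer F: A+T=7, G+C=6 → Tm = 2(7)+4(6) = 38°C
Primer R: A+T=8, G+C=11 → Tm = 2(8)+4(11) = 60°C
38°C vs 60°C → primer R is higher.

Primer R, 60°C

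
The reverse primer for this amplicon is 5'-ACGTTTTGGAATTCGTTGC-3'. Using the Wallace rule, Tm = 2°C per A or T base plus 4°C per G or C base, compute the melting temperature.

Counting bases: G=5, C=3, T=8, A=3
AT pairs contribute 11, GC pairs contribute 8.
Tm = 2×11 + 4×8 = 54°C

54°C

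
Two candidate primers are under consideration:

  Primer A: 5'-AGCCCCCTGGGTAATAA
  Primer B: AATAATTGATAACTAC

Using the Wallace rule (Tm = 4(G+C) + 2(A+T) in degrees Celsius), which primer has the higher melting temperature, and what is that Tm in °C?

Primer A, 52°C

Primer A: A+T=8, G+C=9 → Tm = 2(8)+4(9) = 52°C
Primer B: A+T=13, G+C=3 → Tm = 2(13)+4(3) = 38°C
52°C vs 38°C → primer A is higher.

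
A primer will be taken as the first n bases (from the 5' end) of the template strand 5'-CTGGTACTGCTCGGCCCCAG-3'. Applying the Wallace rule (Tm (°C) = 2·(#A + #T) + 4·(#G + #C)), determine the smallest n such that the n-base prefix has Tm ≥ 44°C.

n = 14

First 13 bases: CTGGTACTGCTCG → Tm = 42°C (< 44°C)
First 14 bases: CTGGTACTGCTCGG → Tm = 46°C (≥ 44°C)
Each additional base adds 2°C (A/T) or 4°C (G/C), so Tm is non-decreasing in n; n = 14 is the first length to reach 44°C.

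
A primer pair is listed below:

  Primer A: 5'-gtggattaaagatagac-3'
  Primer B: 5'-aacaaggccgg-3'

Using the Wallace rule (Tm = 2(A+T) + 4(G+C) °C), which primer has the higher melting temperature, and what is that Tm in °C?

Primer A: A+T=11, G+C=6 → Tm = 2(11)+4(6) = 46°C
Primer B: A+T=4, G+C=7 → Tm = 2(4)+4(7) = 36°C
46°C vs 36°C → primer A is higher.

Primer A, 46°C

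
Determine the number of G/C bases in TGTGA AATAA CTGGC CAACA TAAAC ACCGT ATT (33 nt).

Scanning the sequence gives T=8, A=13, C=7, G=5.
Total G or C: 5 + 7 = 12

12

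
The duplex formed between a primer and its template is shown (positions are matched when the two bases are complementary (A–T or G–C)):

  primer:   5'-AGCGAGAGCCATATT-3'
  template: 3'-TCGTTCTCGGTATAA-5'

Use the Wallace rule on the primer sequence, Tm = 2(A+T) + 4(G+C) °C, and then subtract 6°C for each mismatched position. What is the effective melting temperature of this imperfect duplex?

Primer base counts: A=5, T=3, G=4, C=3 → A+T=8, G+C=7
Perfect-match Tm = 2(8) + 4(7) = 16 + 28 = 44°C
Mismatches (positions where the bases are not complementary): 1 (at position 4)
Effective Tm = 44 − 1×6 = 44 − 6 = 38°C

38°C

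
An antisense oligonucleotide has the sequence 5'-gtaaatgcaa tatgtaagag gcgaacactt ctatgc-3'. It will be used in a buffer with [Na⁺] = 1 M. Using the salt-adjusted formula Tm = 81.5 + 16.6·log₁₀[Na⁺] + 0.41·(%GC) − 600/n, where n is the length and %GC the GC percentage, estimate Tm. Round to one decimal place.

80.8°C

Length n = 36. Scanning the sequence gives C=6, A=13, T=9, G=8.
G+C = 14, so %GC = 14/36 × 100 = 38.889%
Salt term: 16.6 × (0) = 0
GC term: 0.41 × 38.889 = 15.944; length term: −600/36 = −16.667
Tm = 81.5 + (0) + 15.944 − 16.667 = 80.777 → 80.8°C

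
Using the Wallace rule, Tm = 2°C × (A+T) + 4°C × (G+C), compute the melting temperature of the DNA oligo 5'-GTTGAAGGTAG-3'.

A=3, G=5, T=3, C=0
A+T = 6, G+C = 5
Tm = 2(6) + 4(5) = 12 + 20 = 32°C

32°C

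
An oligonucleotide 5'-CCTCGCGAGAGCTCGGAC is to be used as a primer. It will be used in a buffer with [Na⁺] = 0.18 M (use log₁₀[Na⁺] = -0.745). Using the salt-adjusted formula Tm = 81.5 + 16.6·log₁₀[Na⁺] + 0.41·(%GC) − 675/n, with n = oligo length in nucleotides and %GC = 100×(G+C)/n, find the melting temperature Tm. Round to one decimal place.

61.2°C

Length n = 18. Base counts: T=2, G=6, C=7, A=3
G+C = 13, so %GC = 13/18 × 100 = 72.222%
Salt term: 16.6 × (-0.745) = -12.367
GC term: 0.41 × 72.222 = 29.611; length term: −675/18 = −37.5
Tm = 81.5 + (-12.367) + 29.611 − 37.5 = 61.244 → 61.2°C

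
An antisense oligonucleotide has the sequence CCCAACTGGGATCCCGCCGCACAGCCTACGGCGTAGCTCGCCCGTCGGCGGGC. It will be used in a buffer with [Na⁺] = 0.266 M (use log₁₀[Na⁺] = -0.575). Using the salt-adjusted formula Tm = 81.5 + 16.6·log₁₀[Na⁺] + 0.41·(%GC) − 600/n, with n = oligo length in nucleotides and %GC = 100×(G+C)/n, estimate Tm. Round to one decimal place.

Length n = 53. Scanning the sequence gives C=23, G=17, A=7, T=6.
G+C = 40, so %GC = 40/53 × 100 = 75.472%
Salt term: 16.6 × (-0.575) = -9.545
GC term: 0.41 × 75.472 = 30.944; length term: −600/53 = −11.321
Tm = 81.5 + (-9.545) + 30.944 − 11.321 = 91.578 → 91.6°C

91.6°C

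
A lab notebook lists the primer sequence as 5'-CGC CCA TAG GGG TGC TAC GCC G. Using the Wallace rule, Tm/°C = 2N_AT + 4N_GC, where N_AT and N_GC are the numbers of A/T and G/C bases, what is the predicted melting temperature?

Scanning the sequence gives T=3, A=3, C=8, G=8.
A+T = 6, G+C = 16
Tm = 2(6) + 4(16) = 12 + 64 = 76°C

76°C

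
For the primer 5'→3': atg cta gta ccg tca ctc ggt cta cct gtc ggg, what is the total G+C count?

19

Base counts: T=9, A=5, G=9, C=10
G+C = 9 + 10 = 19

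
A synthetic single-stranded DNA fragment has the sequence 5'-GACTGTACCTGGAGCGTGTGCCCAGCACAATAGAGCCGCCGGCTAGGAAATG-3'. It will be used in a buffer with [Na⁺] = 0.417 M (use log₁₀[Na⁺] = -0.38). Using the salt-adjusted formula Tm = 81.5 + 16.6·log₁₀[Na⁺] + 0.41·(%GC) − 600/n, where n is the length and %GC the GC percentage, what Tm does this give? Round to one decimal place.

Length n = 52. Base counts: G=17, C=14, A=13, T=8
G+C = 31, so %GC = 31/52 × 100 = 59.615%
Salt term: 16.6 × (-0.38) = -6.308
GC term: 0.41 × 59.615 = 24.442; length term: −600/52 = −11.538
Tm = 81.5 + (-6.308) + 24.442 − 11.538 = 88.096 → 88.1°C

88.1°C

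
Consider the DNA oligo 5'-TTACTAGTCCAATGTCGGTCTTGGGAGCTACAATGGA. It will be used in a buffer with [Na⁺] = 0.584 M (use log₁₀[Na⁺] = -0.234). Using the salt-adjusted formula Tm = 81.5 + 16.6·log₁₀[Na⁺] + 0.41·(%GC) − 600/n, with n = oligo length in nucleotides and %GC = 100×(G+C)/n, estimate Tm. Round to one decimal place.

Length n = 37. Counting bases: A=9, G=10, C=7, T=11
G+C = 17, so %GC = 17/37 × 100 = 45.946%
Salt term: 16.6 × (-0.234) = -3.884
GC term: 0.41 × 45.946 = 18.838; length term: −600/37 = −16.216
Tm = 81.5 + (-3.884) + 18.838 − 16.216 = 80.238 → 80.2°C

80.2°C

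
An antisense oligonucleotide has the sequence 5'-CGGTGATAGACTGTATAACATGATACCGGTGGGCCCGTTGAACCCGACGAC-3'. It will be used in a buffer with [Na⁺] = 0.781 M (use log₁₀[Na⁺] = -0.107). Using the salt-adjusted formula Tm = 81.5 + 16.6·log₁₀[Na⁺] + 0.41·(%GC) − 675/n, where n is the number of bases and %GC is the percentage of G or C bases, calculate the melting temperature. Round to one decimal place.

89.0°C

Length n = 51. Counting bases: G=15, A=13, C=13, T=10
G+C = 28, so %GC = 28/51 × 100 = 54.902%
Salt term: 16.6 × (-0.107) = -1.776
GC term: 0.41 × 54.902 = 22.51; length term: −675/51 = −13.235
Tm = 81.5 + (-1.776) + 22.51 − 13.235 = 88.999 → 89.0°C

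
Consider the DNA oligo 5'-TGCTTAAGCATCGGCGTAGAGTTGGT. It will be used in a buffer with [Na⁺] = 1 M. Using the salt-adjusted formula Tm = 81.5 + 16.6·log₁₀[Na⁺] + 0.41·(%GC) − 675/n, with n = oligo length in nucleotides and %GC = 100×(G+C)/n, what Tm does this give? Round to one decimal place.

76.0°C

Length n = 26. Counting bases: G=9, A=5, C=4, T=8
G+C = 13, so %GC = 13/26 × 100 = 50%
Salt term: 16.6 × (0) = 0
GC term: 0.41 × 50 = 20.5; length term: −675/26 = −25.962
Tm = 81.5 + (0) + 20.5 − 25.962 = 76.038 → 76.0°C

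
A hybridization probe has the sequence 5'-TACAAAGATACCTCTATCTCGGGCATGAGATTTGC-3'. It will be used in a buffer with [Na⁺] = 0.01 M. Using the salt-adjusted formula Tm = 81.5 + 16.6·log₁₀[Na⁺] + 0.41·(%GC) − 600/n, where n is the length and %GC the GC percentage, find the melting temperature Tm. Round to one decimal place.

48.7°C

Length n = 35. Counting bases: G=7, T=10, C=8, A=10
G+C = 15, so %GC = 15/35 × 100 = 42.857%
Salt term: 16.6 × (-2) = -33.2
GC term: 0.41 × 42.857 = 17.571; length term: −600/35 = −17.143
Tm = 81.5 + (-33.2) + 17.571 − 17.143 = 48.728 → 48.7°C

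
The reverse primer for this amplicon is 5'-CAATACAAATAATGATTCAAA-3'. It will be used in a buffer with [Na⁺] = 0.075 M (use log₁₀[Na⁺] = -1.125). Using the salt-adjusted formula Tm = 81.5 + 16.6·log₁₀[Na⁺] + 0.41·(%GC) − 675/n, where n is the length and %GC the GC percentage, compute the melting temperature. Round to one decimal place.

38.5°C

Length n = 21. C=3, A=12, G=1, T=5
G+C = 4, so %GC = 4/21 × 100 = 19.048%
Salt term: 16.6 × (-1.125) = -18.675
GC term: 0.41 × 19.048 = 7.81; length term: −675/21 = −32.143
Tm = 81.5 + (-18.675) + 7.81 − 32.143 = 38.492 → 38.5°C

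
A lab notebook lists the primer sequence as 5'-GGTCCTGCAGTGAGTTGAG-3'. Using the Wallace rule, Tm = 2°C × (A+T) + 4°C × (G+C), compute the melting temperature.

60°C

Scanning the sequence gives T=5, C=3, G=8, A=3.
So N_AT = 8 and N_GC = 11.
Tm = 2×8 + 4×11 = 60°C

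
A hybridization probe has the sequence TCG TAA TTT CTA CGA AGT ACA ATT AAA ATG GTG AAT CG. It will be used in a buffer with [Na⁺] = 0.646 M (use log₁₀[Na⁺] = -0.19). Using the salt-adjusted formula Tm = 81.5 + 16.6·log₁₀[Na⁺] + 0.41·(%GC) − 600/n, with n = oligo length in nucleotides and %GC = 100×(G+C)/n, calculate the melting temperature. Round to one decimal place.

Length n = 38. Scanning the sequence gives T=12, G=7, C=5, A=14.
G+C = 12, so %GC = 12/38 × 100 = 31.579%
Salt term: 16.6 × (-0.19) = -3.154
GC term: 0.41 × 31.579 = 12.947; length term: −600/38 = −15.789
Tm = 81.5 + (-3.154) + 12.947 − 15.789 = 75.504 → 75.5°C

75.5°C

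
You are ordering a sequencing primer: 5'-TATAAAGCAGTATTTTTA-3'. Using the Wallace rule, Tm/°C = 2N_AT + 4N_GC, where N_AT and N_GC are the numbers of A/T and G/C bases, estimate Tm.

42°C

T=8, G=2, A=7, C=1
AT pairs contribute 15, GC pairs contribute 3.
Tm = 2(15) + 4(3) = 30 + 12 = 42°C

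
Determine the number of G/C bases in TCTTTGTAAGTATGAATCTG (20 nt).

6

Scanning the sequence gives C=2, T=9, A=5, G=4.
G+C = 4 + 2 = 6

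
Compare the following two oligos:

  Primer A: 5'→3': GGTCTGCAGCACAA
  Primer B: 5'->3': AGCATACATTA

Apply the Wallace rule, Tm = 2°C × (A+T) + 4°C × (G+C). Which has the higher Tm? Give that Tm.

Primer A: A+T=6, G+C=8 → Tm = 2(6)+4(8) = 44°C
Primer B: A+T=8, G+C=3 → Tm = 2(8)+4(3) = 28°C
44°C vs 28°C → primer A is higher.

Primer A, 44°C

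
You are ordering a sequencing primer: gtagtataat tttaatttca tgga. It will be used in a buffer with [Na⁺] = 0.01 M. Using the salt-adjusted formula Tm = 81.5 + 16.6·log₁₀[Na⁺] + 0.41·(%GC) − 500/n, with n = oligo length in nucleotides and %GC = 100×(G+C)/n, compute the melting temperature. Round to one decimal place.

36.0°C

Length n = 24. Scanning the sequence gives T=11, G=4, A=8, C=1.
G+C = 5, so %GC = 5/24 × 100 = 20.833%
Salt term: 16.6 × (-2) = -33.2
GC term: 0.41 × 20.833 = 8.542; length term: −500/24 = −20.833
Tm = 81.5 + (-33.2) + 8.542 − 20.833 = 36.009 → 36.0°C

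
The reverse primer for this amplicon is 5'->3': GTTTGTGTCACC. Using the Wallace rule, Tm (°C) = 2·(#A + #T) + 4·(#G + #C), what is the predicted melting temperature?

36°C

Counting bases: A=1, G=3, C=3, T=5
So N_AT = 6 and N_GC = 6.
Tm = 4·6 + 2·6 = 24 + 12 = 36°C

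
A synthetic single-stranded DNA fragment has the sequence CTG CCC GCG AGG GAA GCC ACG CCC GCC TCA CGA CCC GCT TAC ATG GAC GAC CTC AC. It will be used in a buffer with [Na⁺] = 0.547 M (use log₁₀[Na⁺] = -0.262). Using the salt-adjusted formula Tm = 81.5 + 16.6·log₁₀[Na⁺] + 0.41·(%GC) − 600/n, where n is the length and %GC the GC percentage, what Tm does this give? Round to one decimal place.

Length n = 56. Base counts: C=25, G=14, T=6, A=11
G+C = 39, so %GC = 39/56 × 100 = 69.643%
Salt term: 16.6 × (-0.262) = -4.349
GC term: 0.41 × 69.643 = 28.554; length term: −600/56 = −10.714
Tm = 81.5 + (-4.349) + 28.554 − 10.714 = 94.991 → 95.0°C

95.0°C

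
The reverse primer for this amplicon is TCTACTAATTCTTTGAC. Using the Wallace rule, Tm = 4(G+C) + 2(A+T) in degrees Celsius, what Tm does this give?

Counting bases: T=8, C=4, G=1, A=4
So N_AT = 12 and N_GC = 5.
Tm = 4·5 + 2·12 = 20 + 24 = 44°C

44°C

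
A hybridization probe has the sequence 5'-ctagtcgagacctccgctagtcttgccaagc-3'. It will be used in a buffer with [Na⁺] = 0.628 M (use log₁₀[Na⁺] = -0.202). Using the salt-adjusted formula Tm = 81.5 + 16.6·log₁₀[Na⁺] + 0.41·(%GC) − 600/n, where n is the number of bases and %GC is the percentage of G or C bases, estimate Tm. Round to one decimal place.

82.6°C

Length n = 31. C=11, G=7, A=6, T=7
G+C = 18, so %GC = 18/31 × 100 = 58.065%
Salt term: 16.6 × (-0.202) = -3.353
GC term: 0.41 × 58.065 = 23.807; length term: −600/31 = −19.355
Tm = 81.5 + (-3.353) + 23.807 − 19.355 = 82.599 → 82.6°C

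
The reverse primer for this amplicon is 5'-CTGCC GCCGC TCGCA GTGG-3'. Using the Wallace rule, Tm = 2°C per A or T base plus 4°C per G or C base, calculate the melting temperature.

68°C

Base counts: A=1, C=8, G=7, T=3
So N_AT = 4 and N_GC = 15.
Tm = 4·15 + 2·4 = 60 + 8 = 68°C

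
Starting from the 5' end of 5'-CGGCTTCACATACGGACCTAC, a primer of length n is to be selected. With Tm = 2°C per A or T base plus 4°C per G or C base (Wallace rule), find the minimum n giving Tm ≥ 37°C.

n = 13

First 12 bases: CGGCTTCACATA → Tm = 36°C (< 37°C)
First 13 bases: CGGCTTCACATAC → Tm = 40°C (≥ 37°C)
Each additional base adds 2°C (A/T) or 4°C (G/C), so Tm is non-decreasing in n; n = 13 is the first length to reach 37°C.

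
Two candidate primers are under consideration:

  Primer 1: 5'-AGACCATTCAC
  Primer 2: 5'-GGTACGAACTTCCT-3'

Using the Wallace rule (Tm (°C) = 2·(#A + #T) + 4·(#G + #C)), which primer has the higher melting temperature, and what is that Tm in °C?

Primer 2, 42°C

Primer 1: A+T=6, G+C=5 → Tm = 2(6)+4(5) = 32°C
Primer 2: A+T=7, G+C=7 → Tm = 2(7)+4(7) = 42°C
32°C vs 42°C → primer 2 is higher.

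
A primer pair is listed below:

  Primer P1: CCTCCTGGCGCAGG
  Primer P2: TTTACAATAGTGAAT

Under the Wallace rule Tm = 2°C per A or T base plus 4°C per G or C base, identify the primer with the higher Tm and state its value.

Primer P1: A+T=3, G+C=11 → Tm = 2(3)+4(11) = 50°C
Primer P2: A+T=12, G+C=3 → Tm = 2(12)+4(3) = 36°C
50°C vs 36°C → primer P1 is higher.

Primer P1, 50°C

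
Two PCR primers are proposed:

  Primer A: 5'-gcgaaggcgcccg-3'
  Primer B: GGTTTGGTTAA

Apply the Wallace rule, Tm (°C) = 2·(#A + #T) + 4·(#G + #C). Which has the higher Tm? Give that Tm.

Primer A: A+T=2, G+C=11 → Tm = 2(2)+4(11) = 48°C
Primer B: A+T=7, G+C=4 → Tm = 2(7)+4(4) = 30°C
48°C vs 30°C → primer A is higher.

Primer A, 48°C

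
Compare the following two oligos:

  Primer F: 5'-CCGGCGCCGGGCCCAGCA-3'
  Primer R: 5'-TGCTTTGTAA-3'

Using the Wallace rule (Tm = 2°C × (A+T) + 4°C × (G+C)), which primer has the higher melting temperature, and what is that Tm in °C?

Primer F: A+T=2, G+C=16 → Tm = 2(2)+4(16) = 68°C
Primer R: A+T=7, G+C=3 → Tm = 2(7)+4(3) = 26°C
68°C vs 26°C → primer F is higher.

Primer F, 68°C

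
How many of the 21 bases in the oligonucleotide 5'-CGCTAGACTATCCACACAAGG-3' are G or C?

11

Base counts: A=7, G=4, T=3, C=7
Total G or C: 4 + 7 = 11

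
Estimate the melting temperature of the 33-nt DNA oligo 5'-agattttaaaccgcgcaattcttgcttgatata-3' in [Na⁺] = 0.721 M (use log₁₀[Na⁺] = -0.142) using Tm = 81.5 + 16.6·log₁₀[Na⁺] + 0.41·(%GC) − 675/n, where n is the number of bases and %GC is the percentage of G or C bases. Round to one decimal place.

Length n = 33. Scanning the sequence gives A=10, T=12, G=5, C=6.
G+C = 11, so %GC = 11/33 × 100 = 33.333%
Salt term: 16.6 × (-0.142) = -2.357
GC term: 0.41 × 33.333 = 13.667; length term: −675/33 = −20.455
Tm = 81.5 + (-2.357) + 13.667 − 20.455 = 72.355 → 72.4°C

72.4°C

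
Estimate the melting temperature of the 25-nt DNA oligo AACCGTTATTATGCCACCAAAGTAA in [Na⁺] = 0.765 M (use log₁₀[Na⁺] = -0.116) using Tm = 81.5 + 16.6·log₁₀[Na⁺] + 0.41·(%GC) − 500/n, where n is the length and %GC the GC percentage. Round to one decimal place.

74.3°C

Length n = 25. T=6, C=6, G=3, A=10
G+C = 9, so %GC = 9/25 × 100 = 36%
Salt term: 16.6 × (-0.116) = -1.926
GC term: 0.41 × 36 = 14.76; length term: −500/25 = −20
Tm = 81.5 + (-1.926) + 14.76 − 20 = 74.334 → 74.3°C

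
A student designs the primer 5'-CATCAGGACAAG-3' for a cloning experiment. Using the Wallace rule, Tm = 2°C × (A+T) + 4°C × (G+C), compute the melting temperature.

36°C

Scanning the sequence gives A=5, T=1, G=3, C=3.
So N_AT = 6 and N_GC = 6.
Tm = 4·6 + 2·6 = 24 + 12 = 36°C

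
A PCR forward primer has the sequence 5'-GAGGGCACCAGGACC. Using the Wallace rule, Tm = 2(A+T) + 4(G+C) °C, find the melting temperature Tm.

T=0, G=6, C=5, A=4
AT pairs contribute 4, GC pairs contribute 11.
Tm = 2×4 + 4×11 = 52°C

52°C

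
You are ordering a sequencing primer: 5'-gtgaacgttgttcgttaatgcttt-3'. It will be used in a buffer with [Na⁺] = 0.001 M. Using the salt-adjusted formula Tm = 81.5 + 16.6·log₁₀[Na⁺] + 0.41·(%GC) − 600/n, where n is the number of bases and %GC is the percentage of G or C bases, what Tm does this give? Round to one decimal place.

Length n = 24. Scanning the sequence gives C=3, A=4, G=6, T=11.
G+C = 9, so %GC = 9/24 × 100 = 37.5%
Salt term: 16.6 × (-3) = -49.8
GC term: 0.41 × 37.5 = 15.375; length term: −600/24 = −25
Tm = 81.5 + (-49.8) + 15.375 − 25 = 22.075 → 22.1°C

22.1°C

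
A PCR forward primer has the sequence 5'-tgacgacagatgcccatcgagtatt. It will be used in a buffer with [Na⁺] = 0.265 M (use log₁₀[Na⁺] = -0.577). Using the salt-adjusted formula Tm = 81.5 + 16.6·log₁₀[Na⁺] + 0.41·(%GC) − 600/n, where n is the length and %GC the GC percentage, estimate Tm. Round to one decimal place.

Length n = 25. Base counts: T=6, A=7, G=6, C=6
G+C = 12, so %GC = 12/25 × 100 = 48%
Salt term: 16.6 × (-0.577) = -9.578
GC term: 0.41 × 48 = 19.68; length term: −600/25 = −24
Tm = 81.5 + (-9.578) + 19.68 − 24 = 67.602 → 67.6°C

67.6°C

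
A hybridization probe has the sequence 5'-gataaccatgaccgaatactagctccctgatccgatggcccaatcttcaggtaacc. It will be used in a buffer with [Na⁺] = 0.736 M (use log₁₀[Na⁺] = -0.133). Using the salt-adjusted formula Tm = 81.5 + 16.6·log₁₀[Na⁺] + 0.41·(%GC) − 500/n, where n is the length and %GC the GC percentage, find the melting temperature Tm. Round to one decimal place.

90.9°C

Length n = 56. Scanning the sequence gives T=12, C=18, A=16, G=10.
G+C = 28, so %GC = 28/56 × 100 = 50%
Salt term: 16.6 × (-0.133) = -2.208
GC term: 0.41 × 50 = 20.5; length term: −500/56 = −8.929
Tm = 81.5 + (-2.208) + 20.5 − 8.929 = 90.863 → 90.9°C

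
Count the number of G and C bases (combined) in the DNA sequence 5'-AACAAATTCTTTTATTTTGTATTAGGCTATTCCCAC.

Counting bases: T=16, C=7, G=3, A=10
Total G or C: 3 + 7 = 10

10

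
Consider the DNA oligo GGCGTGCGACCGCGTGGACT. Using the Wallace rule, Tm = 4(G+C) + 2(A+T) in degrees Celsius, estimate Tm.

70°C

Base counts: G=9, T=3, A=2, C=6
AT pairs contribute 5, GC pairs contribute 15.
Tm = 2(5) + 4(15) = 10 + 60 = 70°C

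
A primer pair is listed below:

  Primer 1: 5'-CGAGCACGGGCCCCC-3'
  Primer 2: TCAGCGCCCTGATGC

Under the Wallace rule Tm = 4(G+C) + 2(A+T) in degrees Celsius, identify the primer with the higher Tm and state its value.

Primer 1: A+T=2, G+C=13 → Tm = 2(2)+4(13) = 56°C
Primer 2: A+T=5, G+C=10 → Tm = 2(5)+4(10) = 50°C
56°C vs 50°C → primer 1 is higher.

Primer 1, 56°C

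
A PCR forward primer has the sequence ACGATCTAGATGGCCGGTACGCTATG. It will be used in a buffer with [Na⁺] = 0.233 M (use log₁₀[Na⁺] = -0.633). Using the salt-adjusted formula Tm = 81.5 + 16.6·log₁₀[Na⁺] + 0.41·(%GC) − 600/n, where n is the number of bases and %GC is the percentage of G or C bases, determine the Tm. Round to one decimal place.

70.0°C

Length n = 26. Scanning the sequence gives T=6, C=6, G=8, A=6.
G+C = 14, so %GC = 14/26 × 100 = 53.846%
Salt term: 16.6 × (-0.633) = -10.508
GC term: 0.41 × 53.846 = 22.077; length term: −600/26 = −23.077
Tm = 81.5 + (-10.508) + 22.077 − 23.077 = 69.992 → 70.0°C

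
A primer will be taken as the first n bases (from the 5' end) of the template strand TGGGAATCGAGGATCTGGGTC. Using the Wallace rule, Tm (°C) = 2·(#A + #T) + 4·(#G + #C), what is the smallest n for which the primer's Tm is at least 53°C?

n = 18

First 17 bases: TGGGAATCGAGGATCTG → Tm = 52°C (< 53°C)
First 18 bases: TGGGAATCGAGGATCTGG → Tm = 56°C (≥ 53°C)
Since every base adds ≥2°C, Tm only increases with n, so the threshold is first crossed at n = 18.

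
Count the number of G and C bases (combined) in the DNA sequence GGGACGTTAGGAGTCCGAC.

12

A=4, T=3, C=4, G=8
Total G or C: 8 + 4 = 12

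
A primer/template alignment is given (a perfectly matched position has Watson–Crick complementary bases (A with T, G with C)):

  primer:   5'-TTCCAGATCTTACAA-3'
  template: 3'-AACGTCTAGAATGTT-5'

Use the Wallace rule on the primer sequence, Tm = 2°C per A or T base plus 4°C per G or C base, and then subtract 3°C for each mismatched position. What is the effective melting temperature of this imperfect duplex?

Primer base counts: A=5, T=5, G=1, C=4 → A+T=10, G+C=5
Perfect-match Tm = 2(10) + 4(5) = 20 + 20 = 40°C
Mismatches (positions where the bases are not complementary): 1 (at position 3)
Effective Tm = 40 − 1×3 = 40 − 3 = 37°C

37°C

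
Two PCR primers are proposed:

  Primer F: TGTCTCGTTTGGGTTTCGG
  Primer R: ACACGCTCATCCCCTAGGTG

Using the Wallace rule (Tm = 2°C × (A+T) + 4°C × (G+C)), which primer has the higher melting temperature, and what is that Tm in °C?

Primer R, 64°C

Primer F: A+T=9, G+C=10 → Tm = 2(9)+4(10) = 58°C
Primer R: A+T=8, G+C=12 → Tm = 2(8)+4(12) = 64°C
58°C vs 64°C → primer R is higher.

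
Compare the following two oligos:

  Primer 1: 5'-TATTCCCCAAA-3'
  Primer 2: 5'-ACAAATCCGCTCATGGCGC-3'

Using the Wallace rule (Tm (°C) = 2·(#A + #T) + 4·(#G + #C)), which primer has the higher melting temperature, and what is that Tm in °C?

Primer 2, 60°C

Primer 1: A+T=7, G+C=4 → Tm = 2(7)+4(4) = 30°C
Primer 2: A+T=8, G+C=11 → Tm = 2(8)+4(11) = 60°C
30°C vs 60°C → primer 2 is higher.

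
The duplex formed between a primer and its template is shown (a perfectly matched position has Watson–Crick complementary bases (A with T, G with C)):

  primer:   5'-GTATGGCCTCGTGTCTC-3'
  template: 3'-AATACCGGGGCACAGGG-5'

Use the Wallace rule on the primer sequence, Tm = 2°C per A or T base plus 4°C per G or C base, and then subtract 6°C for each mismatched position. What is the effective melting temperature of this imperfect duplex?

36°C

Primer base counts: A=1, T=6, G=5, C=5 → A+T=7, G+C=10
Perfect-match Tm = 2(7) + 4(10) = 14 + 40 = 54°C
Mismatches (positions where the bases are not complementary): 3 (at positions 1, 9, 16)
Effective Tm = 54 − 3×6 = 54 − 18 = 36°C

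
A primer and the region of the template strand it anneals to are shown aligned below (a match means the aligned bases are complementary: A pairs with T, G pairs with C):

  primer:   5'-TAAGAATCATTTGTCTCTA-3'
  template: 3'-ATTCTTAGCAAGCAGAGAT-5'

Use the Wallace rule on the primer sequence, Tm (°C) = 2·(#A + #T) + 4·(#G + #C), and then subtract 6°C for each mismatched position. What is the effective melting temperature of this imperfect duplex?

36°C

Primer base counts: A=6, T=8, G=2, C=3 → A+T=14, G+C=5
Perfect-match Tm = 2(14) + 4(5) = 28 + 20 = 48°C
Mismatches (positions where the bases are not complementary): 2 (at positions 9, 12)
Effective Tm = 48 − 2×6 = 48 − 12 = 36°C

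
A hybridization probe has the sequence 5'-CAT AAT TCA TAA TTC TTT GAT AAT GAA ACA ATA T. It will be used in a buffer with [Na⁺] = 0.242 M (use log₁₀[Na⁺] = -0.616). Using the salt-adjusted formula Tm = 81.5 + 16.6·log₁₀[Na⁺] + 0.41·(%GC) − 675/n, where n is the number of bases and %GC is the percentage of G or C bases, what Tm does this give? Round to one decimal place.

58.7°C

Length n = 34. Scanning the sequence gives G=2, C=4, A=15, T=13.
G+C = 6, so %GC = 6/34 × 100 = 17.647%
Salt term: 16.6 × (-0.616) = -10.226
GC term: 0.41 × 17.647 = 7.235; length term: −675/34 = −19.853
Tm = 81.5 + (-10.226) + 7.235 − 19.853 = 58.656 → 58.7°C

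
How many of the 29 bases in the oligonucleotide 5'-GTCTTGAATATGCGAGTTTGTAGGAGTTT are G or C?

11

Scanning the sequence gives A=6, T=12, C=2, G=9.
Total G or C: 9 + 2 = 11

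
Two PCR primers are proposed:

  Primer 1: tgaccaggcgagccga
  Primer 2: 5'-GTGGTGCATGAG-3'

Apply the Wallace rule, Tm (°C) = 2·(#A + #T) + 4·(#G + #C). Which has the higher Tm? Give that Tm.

Primer 1, 54°C

Primer 1: A+T=5, G+C=11 → Tm = 2(5)+4(11) = 54°C
Primer 2: A+T=5, G+C=7 → Tm = 2(5)+4(7) = 38°C
54°C vs 38°C → primer 1 is higher.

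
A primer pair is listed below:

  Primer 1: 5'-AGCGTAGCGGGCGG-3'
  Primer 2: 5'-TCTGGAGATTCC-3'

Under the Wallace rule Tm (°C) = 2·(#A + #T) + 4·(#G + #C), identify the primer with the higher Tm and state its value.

Primer 1: A+T=3, G+C=11 → Tm = 2(3)+4(11) = 50°C
Primer 2: A+T=6, G+C=6 → Tm = 2(6)+4(6) = 36°C
50°C vs 36°C → primer 1 is higher.

Primer 1, 50°C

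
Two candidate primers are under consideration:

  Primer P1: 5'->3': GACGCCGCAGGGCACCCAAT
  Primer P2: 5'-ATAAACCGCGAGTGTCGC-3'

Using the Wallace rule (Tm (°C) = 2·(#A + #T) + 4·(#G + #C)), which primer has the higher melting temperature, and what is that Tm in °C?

Primer P1: A+T=6, G+C=14 → Tm = 2(6)+4(14) = 68°C
Primer P2: A+T=8, G+C=10 → Tm = 2(8)+4(10) = 56°C
68°C vs 56°C → primer P1 is higher.

Primer P1, 68°C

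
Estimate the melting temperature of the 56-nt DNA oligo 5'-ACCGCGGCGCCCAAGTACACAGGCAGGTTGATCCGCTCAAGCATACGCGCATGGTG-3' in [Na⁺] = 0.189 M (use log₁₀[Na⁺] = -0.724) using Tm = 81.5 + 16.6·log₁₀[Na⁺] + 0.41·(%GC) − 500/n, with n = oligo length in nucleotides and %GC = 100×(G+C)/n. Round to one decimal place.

86.2°C

Length n = 56. Scanning the sequence gives C=18, A=13, T=8, G=17.
G+C = 35, so %GC = 35/56 × 100 = 62.5%
Salt term: 16.6 × (-0.724) = -12.018
GC term: 0.41 × 62.5 = 25.625; length term: −500/56 = −8.929
Tm = 81.5 + (-12.018) + 25.625 − 8.929 = 86.178 → 86.2°C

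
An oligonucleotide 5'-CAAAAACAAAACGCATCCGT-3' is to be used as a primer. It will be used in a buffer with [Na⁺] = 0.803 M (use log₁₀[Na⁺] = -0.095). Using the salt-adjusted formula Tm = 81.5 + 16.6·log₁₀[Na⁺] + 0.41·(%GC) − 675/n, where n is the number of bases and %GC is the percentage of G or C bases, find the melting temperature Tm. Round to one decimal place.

62.6°C

Length n = 20. Counting bases: A=10, T=2, G=2, C=6
G+C = 8, so %GC = 8/20 × 100 = 40%
Salt term: 16.6 × (-0.095) = -1.577
GC term: 0.41 × 40 = 16.4; length term: −675/20 = −33.75
Tm = 81.5 + (-1.577) + 16.4 − 33.75 = 62.573 → 62.6°C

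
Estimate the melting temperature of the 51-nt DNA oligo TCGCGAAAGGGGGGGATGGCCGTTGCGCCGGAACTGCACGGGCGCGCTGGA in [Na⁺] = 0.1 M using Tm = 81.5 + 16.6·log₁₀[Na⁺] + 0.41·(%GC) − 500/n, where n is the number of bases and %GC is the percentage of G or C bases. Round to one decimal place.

84.8°C

Length n = 51. Counting bases: C=13, T=6, G=24, A=8
G+C = 37, so %GC = 37/51 × 100 = 72.549%
Salt term: 16.6 × (-1) = -16.6
GC term: 0.41 × 72.549 = 29.745; length term: −500/51 = −9.804
Tm = 81.5 + (-16.6) + 29.745 − 9.804 = 84.841 → 84.8°C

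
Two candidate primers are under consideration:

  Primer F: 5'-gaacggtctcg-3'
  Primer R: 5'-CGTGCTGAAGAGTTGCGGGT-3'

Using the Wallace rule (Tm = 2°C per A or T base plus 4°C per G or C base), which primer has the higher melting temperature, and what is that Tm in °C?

Primer R, 64°C

Primer F: A+T=4, G+C=7 → Tm = 2(4)+4(7) = 36°C
Primer R: A+T=8, G+C=12 → Tm = 2(8)+4(12) = 64°C
36°C vs 64°C → primer R is higher.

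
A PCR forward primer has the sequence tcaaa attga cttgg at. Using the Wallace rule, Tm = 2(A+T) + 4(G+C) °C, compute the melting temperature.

Base counts: G=3, T=6, A=6, C=2
AT pairs contribute 12, GC pairs contribute 5.
Tm = 4·5 + 2·12 = 20 + 24 = 44°C

44°C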